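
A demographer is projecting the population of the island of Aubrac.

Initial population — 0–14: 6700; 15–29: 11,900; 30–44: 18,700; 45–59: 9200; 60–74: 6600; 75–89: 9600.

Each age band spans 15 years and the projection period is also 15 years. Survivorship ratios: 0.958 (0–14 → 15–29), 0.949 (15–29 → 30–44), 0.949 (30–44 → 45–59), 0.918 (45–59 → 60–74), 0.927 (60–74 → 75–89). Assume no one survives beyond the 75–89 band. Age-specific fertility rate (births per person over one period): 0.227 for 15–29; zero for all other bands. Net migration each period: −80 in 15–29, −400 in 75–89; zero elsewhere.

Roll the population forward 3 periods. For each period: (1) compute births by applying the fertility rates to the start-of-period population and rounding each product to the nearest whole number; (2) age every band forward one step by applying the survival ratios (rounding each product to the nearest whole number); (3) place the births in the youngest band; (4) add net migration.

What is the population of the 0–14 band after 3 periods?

Period 1.
Births: 11900 × 0.227 = 2701
15–29: 6700 × 0.958 = 6419
30–44: 11900 × 0.949 = 11293
45–59: 18700 × 0.949 = 17746
60–74: 9200 × 0.918 = 8446
75–89: 6600 × 0.927 = 6118
Net migration: 15–29 − 80 → 6339; 75–89 − 400 → 5718
Population now: 0–14=2701, 15–29=6339, 30–44=11293, 45–59=17746, 60–74=8446, 75–89=5718
Period 2.
Births: 6339 × 0.227 = 1439
15–29: 2701 × 0.958 = 2588
30–44: 6339 × 0.949 = 6016
45–59: 11293 × 0.949 = 10717
60–74: 17746 × 0.918 = 16291
75–89: 8446 × 0.927 = 7829
Net migration: 15–29 − 80 → 2508; 75–89 − 400 → 7429
Population now: 0–14=1439, 15–29=2508, 30–44=6016, 45–59=10717, 60–74=16291, 75–89=7429
Period 3.
Births: 2508 × 0.227 = 569
15–29: 1439 × 0.958 = 1379
30–44: 2508 × 0.949 = 2380
45–59: 6016 × 0.949 = 5709
60–74: 10717 × 0.918 = 9838
75–89: 16291 × 0.927 = 15102
Net migration: 15–29 − 80 → 1299; 75–89 − 400 → 14702
Population now: 0–14=569, 15–29=1299, 30–44=2380, 45–59=5709, 60–74=9838, 75–89=14702

569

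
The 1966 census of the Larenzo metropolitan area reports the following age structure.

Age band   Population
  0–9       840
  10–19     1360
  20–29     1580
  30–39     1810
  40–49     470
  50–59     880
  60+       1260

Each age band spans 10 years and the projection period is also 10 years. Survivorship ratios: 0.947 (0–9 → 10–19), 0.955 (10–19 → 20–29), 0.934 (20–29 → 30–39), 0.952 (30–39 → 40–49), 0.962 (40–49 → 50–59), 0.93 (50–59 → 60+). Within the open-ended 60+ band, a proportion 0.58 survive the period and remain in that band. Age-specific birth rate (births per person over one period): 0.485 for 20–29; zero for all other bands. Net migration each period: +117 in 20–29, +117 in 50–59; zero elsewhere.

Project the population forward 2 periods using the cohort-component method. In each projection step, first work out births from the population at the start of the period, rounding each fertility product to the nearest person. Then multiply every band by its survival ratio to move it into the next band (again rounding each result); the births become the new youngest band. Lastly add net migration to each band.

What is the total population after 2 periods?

8218

(Bands numbered youngest = 1 to oldest = 7.)
Period 1.
Births: 1580 × 0.485 = 766
Band 2: 840 × 0.947 = 795
Band 3: 1360 × 0.955 = 1299
Band 4: 1580 × 0.934 = 1476
Band 5: 1810 × 0.952 = 1723
Band 6: 470 × 0.962 = 452
Band 7: 880 × 0.93 + 1260 × 0.58 = 818 + 731 = 1549
Net migration: Band 3 + 117 → 1416; Band 6 + 117 → 569
End of period: [766, 795, 1416, 1476, 1723, 569, 1549]
Period 2.
Births: 1416 × 0.485 = 687
Band 2: 766 × 0.947 = 725
Band 3: 795 × 0.955 = 759
Band 4: 1416 × 0.934 = 1323
Band 5: 1476 × 0.952 = 1405
Band 6: 1723 × 0.962 = 1658
Band 7: 569 × 0.93 + 1549 × 0.58 = 529 + 898 = 1427
Net migration: Band 3 + 117 → 876; Band 6 + 117 → 1775
End of period: [687, 725, 876, 1323, 1405, 1775, 1427]
Total after period 2: 687 + 725 + 876 + 1323 + 1405 + 1775 + 1427 = 8218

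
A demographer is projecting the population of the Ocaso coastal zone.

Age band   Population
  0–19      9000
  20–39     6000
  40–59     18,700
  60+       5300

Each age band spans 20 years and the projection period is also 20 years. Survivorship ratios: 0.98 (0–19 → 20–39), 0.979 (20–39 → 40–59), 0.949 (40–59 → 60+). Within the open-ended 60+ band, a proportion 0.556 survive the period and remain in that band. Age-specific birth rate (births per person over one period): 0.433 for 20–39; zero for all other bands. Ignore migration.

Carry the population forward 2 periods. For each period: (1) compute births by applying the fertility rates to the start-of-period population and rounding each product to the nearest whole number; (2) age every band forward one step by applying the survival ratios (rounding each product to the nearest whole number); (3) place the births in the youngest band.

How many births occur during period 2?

Let band 1 be 0–19 through band 4 = 60+.
[period 1]
Births: 6000 × 0.433 = 2598
Band 2: 9000 × 0.98 = 8820
Band 3: 6000 × 0.979 = 5874
Band 4: 18700 × 0.949 + 5300 × 0.556 = 17746 + 2947 = 20693
End of period: [2598, 8820, 5874, 20693]
[period 2]
Births: 8820 × 0.433 = 3819
Band 2: 2598 × 0.98 = 2546
Band 3: 8820 × 0.979 = 8635
Band 4: 5874 × 0.949 + 20693 × 0.556 = 5574 + 11505 = 17079
End of period: [3819, 2546, 8635, 17079]

3819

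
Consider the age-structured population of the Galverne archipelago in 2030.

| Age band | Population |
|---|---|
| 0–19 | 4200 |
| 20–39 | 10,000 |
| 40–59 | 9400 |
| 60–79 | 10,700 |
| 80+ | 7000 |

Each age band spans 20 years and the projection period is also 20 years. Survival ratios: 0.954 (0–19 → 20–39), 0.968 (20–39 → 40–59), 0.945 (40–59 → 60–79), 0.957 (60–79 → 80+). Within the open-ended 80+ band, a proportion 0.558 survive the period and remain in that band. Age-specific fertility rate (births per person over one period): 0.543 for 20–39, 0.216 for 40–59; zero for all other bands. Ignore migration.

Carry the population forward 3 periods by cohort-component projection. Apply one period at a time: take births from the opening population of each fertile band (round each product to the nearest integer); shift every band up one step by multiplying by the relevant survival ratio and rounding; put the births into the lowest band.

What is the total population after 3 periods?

Call the bands 1 to 5, youngest first.
Period 1:
Births: 10000 × 0.543 = 5430  |  9400 × 0.216 = 2030 → 7460
Band 2: 4200 × 0.954 = 4007
Band 3: 10000 × 0.968 = 9680
Band 4: 9400 × 0.945 = 8883
Band 5: 10700 × 0.957 + 7000 × 0.558 = 10240 + 3906 = 14146
End of period: [7460, 4007, 9680, 8883, 14146]
Period 2:
Births: 4007 × 0.543 = 2176  |  9680 × 0.216 = 2091 → 4267
Band 2: 7460 × 0.954 = 7117
Band 3: 4007 × 0.968 = 3879
Band 4: 9680 × 0.945 = 9148
Band 5: 8883 × 0.957 + 14146 × 0.558 = 8501 + 7893 = 16394
End of period: [4267, 7117, 3879, 9148, 16394]
Period 3:
Births: 7117 × 0.543 = 3865  |  3879 × 0.216 = 838 → 4703
Band 2: 4267 × 0.954 = 4071
Band 3: 7117 × 0.968 = 6889
Band 4: 3879 × 0.945 = 3666
Band 5: 9148 × 0.957 + 16394 × 0.558 = 8755 + 9148 = 17903
End of period: [4703, 4071, 6889, 3666, 17903]
Total after period 3: 4703 + 4071 + 6889 + 3666 + 17903 = 37232

37232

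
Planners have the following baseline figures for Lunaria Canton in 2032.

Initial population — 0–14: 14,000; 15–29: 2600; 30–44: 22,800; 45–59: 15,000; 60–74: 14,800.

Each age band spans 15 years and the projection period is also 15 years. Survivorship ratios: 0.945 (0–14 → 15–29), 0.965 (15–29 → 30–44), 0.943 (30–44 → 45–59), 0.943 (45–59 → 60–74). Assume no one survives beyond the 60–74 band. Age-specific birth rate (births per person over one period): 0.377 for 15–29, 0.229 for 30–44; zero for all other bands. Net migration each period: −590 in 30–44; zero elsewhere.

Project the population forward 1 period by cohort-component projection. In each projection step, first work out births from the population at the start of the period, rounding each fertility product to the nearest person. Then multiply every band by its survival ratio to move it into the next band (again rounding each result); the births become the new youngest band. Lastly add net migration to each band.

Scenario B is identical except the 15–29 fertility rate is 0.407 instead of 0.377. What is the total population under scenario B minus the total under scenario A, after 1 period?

Call the bands 1 to 5, youngest first.
— Period 1 —
Births: 2600 * 0.377 = 980 ; 22800 * 0.229 = 5221 → total 6201
Band 2: 14000 * 0.945 = 13230
Band 3: 2600 * 0.965 = 2509
Band 4: 22800 * 0.943 = 21500
Band 5: 15000 * 0.943 = 14145
Net migration: Band 3 − 590 → 1919
→ [6201, 13230, 1919, 21500, 14145]
Scenario A total after 1 period: 56995
Scenario B projection —
— Period 1 —
Births: 2600 * 0.407 = 1058 ; 22800 * 0.229 = 5221 → total 6279
Band 2: 14000 * 0.945 = 13230
Band 3: 2600 * 0.965 = 2509
Band 4: 22800 * 0.943 = 21500
Band 5: 15000 * 0.943 = 14145
Net migration: Band 3 − 590 → 1919
→ [6279, 13230, 1919, 21500, 14145]
Scenario B total after 1 period: 57073
Difference B − A = 57073 − 56995 = 78

78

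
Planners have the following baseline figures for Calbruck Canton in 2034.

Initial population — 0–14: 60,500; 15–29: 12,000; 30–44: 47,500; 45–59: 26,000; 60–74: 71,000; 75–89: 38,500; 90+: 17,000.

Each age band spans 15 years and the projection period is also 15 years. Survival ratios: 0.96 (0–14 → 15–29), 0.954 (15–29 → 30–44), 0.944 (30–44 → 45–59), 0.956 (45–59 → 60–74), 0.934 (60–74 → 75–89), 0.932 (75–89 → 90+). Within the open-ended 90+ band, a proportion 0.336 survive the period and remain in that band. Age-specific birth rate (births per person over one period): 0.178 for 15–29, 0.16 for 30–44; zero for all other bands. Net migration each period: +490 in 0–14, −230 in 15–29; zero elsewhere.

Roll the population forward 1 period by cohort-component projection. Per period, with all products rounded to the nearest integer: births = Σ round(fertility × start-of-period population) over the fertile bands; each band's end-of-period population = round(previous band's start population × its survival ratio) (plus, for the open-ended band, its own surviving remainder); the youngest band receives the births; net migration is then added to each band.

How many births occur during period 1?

Let band 1 be 0–14 through band 7 = 90+.
Period 1:
Births: 12000 * 0.178 = 2136  |  47500 * 0.16 = 7600 → total 9736
Band 2: 60500 * 0.96 = 58080
Band 3: 12000 * 0.954 = 11448
Band 4: 47500 * 0.944 = 44840
Band 5: 26000 * 0.956 = 24856
Band 6: 71000 * 0.934 = 66314
Band 7: 38500 * 0.932 + 17000 * 0.336 = 35882 + 5712 = 41594
Net migration: Band 1 + 490 → 10226; Band 2 − 230 → 57850
Giving 10226 / 57850 / 11448 / 44840 / 24856 / 66314 / 41594.

9736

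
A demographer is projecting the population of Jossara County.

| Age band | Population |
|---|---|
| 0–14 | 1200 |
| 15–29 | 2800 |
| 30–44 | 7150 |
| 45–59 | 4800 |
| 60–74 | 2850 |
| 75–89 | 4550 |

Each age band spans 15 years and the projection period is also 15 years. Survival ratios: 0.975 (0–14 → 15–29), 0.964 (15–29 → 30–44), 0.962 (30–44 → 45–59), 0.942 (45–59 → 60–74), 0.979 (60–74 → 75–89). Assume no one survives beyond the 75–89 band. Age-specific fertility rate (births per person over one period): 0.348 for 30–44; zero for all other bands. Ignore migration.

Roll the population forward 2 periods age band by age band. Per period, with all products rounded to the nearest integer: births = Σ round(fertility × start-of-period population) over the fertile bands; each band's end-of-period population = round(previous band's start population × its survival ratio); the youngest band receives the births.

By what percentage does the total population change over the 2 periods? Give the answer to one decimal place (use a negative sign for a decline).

-22.9

Let band 1 be 0–14 through band 6 = 75–89.
After projecting period 1:
Births: 7150 × 0.348 = 2488
Band 2: 1200 × 0.975 = 1170
Band 3: 2800 × 0.964 = 2699
Band 4: 7150 × 0.962 = 6878
Band 5: 4800 × 0.942 = 4522
Band 6: 2850 × 0.979 = 2790
End of period: [2488, 1170, 2699, 6878, 4522, 2790]
After projecting period 2:
Births: 2699 × 0.348 = 939
Band 2: 2488 × 0.975 = 2426
Band 3: 1170 × 0.964 = 1128
Band 4: 2699 × 0.962 = 2596
Band 5: 6878 × 0.942 = 6479
Band 6: 4522 × 0.979 = 4427
End of period: [939, 2426, 1128, 2596, 6479, 4427]
Total: 23350 → 17995; change = -5355; percentage change = -22.9%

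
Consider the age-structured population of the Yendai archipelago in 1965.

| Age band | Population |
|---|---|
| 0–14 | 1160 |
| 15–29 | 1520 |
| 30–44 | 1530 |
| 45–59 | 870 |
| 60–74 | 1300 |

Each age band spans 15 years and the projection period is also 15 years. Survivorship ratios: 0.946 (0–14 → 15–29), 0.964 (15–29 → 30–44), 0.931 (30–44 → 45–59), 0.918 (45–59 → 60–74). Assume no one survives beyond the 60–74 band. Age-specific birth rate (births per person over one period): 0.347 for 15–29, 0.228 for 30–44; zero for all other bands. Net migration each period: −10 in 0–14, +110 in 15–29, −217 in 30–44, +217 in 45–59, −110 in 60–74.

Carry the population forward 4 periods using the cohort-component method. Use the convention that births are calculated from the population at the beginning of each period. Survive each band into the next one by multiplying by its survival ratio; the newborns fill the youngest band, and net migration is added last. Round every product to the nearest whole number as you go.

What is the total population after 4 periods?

After projecting period 1:
Births: 1520 × 0.347 = 527  |  1530 × 0.228 = 349 → total 876
15–29: 1160 × 0.946 = 1097
30–44: 1520 × 0.964 = 1465
45–59: 1530 × 0.931 = 1424
60–74: 870 × 0.918 = 799
Net migration: 0–14 − 10 → 866; 15–29 + 110 → 1207; 30–44 − 217 → 1248; 45–59 + 217 → 1641; 60–74 − 110 → 689
End of period: [866, 1207, 1248, 1641, 689]
After projecting period 2:
Births: 1207 × 0.347 = 419  |  1248 × 0.228 = 285 → total 704
15–29: 866 × 0.946 = 819
30–44: 1207 × 0.964 = 1164
45–59: 1248 × 0.931 = 1162
60–74: 1641 × 0.918 = 1506
Net migration: 0–14 − 10 → 694; 15–29 + 110 → 929; 30–44 − 217 → 947; 45–59 + 217 → 1379; 60–74 − 110 → 1396
End of period: [694, 929, 947, 1379, 1396]
After projecting period 3:
Births: 929 × 0.347 = 322  |  947 × 0.228 = 216 → total 538
15–29: 694 × 0.946 = 657
30–44: 929 × 0.964 = 896
45–59: 947 × 0.931 = 882
60–74: 1379 × 0.918 = 1266
Net migration: 0–14 − 10 → 528; 15–29 + 110 → 767; 30–44 − 217 → 679; 45–59 + 217 → 1099; 60–74 − 110 → 1156
End of period: [528, 767, 679, 1099, 1156]
After projecting period 4:
Births: 767 × 0.347 = 266  |  679 × 0.228 = 155 → total 421
15–29: 528 × 0.946 = 499
30–44: 767 × 0.964 = 739
45–59: 679 × 0.931 = 632
60–74: 1099 × 0.918 = 1009
Net migration: 0–14 − 10 → 411; 15–29 + 110 → 609; 30–44 − 217 → 522; 45–59 + 217 → 849; 60–74 − 110 → 899
End of period: [411, 609, 522, 849, 899]
Total after period 4: 411 + 609 + 522 + 849 + 899 = 3290

3290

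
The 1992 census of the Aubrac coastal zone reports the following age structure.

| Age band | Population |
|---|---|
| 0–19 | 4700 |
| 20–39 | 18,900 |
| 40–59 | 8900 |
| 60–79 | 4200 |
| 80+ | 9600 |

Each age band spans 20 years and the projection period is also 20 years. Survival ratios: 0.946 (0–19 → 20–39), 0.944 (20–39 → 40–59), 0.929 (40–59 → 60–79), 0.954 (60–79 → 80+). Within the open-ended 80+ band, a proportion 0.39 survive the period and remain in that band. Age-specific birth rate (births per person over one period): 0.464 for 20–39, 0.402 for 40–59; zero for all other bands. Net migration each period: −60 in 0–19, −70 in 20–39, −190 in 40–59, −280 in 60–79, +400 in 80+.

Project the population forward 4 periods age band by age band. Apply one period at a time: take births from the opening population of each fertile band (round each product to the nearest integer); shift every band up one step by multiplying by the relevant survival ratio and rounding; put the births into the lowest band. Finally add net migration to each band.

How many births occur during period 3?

Let band 1 be 0–19 through band 5 = 80+.
[period 1]
Births: 18900 * 0.464 = 8770, 8900 * 0.402 = 3578 ⇒ total 12348
Band 2: 4700 * 0.946 = 4446
Band 3: 18900 * 0.944 = 17842
Band 4: 8900 * 0.929 = 8268
Band 5: 4200 * 0.954 + 9600 * 0.39 = 4007 + 3744 = 7751
Net migration: Band 1 − 60 → 12288; Band 2 − 70 → 4376; Band 3 − 190 → 17652; Band 4 − 280 → 7988; Band 5 + 400 → 8151
Population now: 0–19=12288, 20–39=4376, 40–59=17652, 60–79=7988, 80+=8151
[period 2]
Births: 4376 * 0.464 = 2030, 17652 * 0.402 = 7096 ⇒ total 9126
Band 2: 12288 * 0.946 = 11624
Band 3: 4376 * 0.944 = 4131
Band 4: 17652 * 0.929 = 16399
Band 5: 7988 * 0.954 + 8151 * 0.39 = 7621 + 3179 = 10800
Net migration: Band 1 − 60 → 9066; Band 2 − 70 → 11554; Band 3 − 190 → 3941; Band 4 − 280 → 16119; Band 5 + 400 → 11200
Population now: 0–19=9066, 20–39=11554, 40–59=3941, 60–79=16119, 80+=11200
[period 3]
Births: 11554 * 0.464 = 5361, 3941 * 0.402 = 1584 ⇒ total 6945
Band 2: 9066 * 0.946 = 8576
Band 3: 11554 * 0.944 = 10907
Band 4: 3941 * 0.929 = 3661
Band 5: 16119 * 0.954 + 11200 * 0.39 = 15378 + 4368 = 19746
Net migration: Band 1 − 60 → 6885; Band 2 − 70 → 8506; Band 3 − 190 → 10717; Band 4 − 280 → 3381; Band 5 + 400 → 20146
Population now: 0–19=6885, 20–39=8506, 40–59=10717, 60–79=3381, 80+=20146

6945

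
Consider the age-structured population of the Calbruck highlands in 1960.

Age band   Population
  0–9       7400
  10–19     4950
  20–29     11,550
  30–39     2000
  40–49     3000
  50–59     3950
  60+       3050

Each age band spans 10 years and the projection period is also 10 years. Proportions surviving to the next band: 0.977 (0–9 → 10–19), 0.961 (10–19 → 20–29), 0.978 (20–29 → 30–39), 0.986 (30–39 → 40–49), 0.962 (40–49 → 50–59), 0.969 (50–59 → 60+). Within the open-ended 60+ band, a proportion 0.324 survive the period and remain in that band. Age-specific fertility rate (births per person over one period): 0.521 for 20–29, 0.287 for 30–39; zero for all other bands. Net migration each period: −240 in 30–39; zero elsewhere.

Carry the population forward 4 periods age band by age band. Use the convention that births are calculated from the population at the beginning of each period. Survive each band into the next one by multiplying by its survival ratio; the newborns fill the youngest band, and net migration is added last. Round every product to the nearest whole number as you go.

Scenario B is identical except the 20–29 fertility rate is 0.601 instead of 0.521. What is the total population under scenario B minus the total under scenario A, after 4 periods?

2766

Numbering the groups 1..7 from youngest to oldest:
— Period 1 —
Births: 11550 * 0.521 = 6018 ; 2000 * 0.287 = 574 ⇒ total 6592
Group 2: 7400 * 0.977 = 7230
Group 3: 4950 * 0.961 = 4757
Group 4: 11550 * 0.978 = 11296
Group 5: 2000 * 0.986 = 1972
Group 6: 3000 * 0.962 = 2886
Group 7: 3950 * 0.969 + 3050 * 0.324 = 3828 + 988 = 4816
Net migration: Group 4 − 240 → 11056
→ [6592, 7230, 4757, 11056, 1972, 2886, 4816]
— Period 2 —
Births: 4757 * 0.521 = 2478 ; 11056 * 0.287 = 3173 ⇒ total 5651
Group 2: 6592 * 0.977 = 6440
Group 3: 7230 * 0.961 = 6948
Group 4: 4757 * 0.978 = 4652
Group 5: 11056 * 0.986 = 10901
Group 6: 1972 * 0.962 = 1897
Group 7: 2886 * 0.969 + 4816 * 0.324 = 2797 + 1560 = 4357
Net migration: Group 4 − 240 → 4412
→ [5651, 6440, 6948, 4412, 10901, 1897, 4357]
— Period 3 —
Births: 6948 * 0.521 = 3620 ; 4412 * 0.287 = 1266 ⇒ total 4886
Group 2: 5651 * 0.977 = 5521
Group 3: 6440 * 0.961 = 6189
Group 4: 6948 * 0.978 = 6795
Group 5: 4412 * 0.986 = 4350
Group 6: 10901 * 0.962 = 10487
Group 7: 1897 * 0.969 + 4357 * 0.324 = 1838 + 1412 = 3250
Net migration: Group 4 − 240 → 6555
→ [4886, 5521, 6189, 6555, 4350, 10487, 3250]
— Period 4 —
Births: 6189 * 0.521 = 3224 ; 6555 * 0.287 = 1881 ⇒ total 5105
Group 2: 4886 * 0.977 = 4774
Group 3: 5521 * 0.961 = 5306
Group 4: 6189 * 0.978 = 6053
Group 5: 6555 * 0.986 = 6463
Group 6: 4350 * 0.962 = 4185
Group 7: 10487 * 0.969 + 3250 * 0.324 = 10162 + 1053 = 11215
Net migration: Group 4 − 240 → 5813
→ [5105, 4774, 5306, 5813, 6463, 4185, 11215]
Scenario A total after 4 periods: 42861
Scenario B projection —
— Period 1 —
Births: 11550 * 0.601 = 6942 ; 2000 * 0.287 = 574 ⇒ total 7516
Group 2: 7400 * 0.977 = 7230
Group 3: 4950 * 0.961 = 4757
Group 4: 11550 * 0.978 = 11296
Group 5: 2000 * 0.986 = 1972
Group 6: 3000 * 0.962 = 2886
Group 7: 3950 * 0.969 + 3050 * 0.324 = 3828 + 988 = 4816
Net migration: Group 4 − 240 → 11056
→ [7516, 7230, 4757, 11056, 1972, 2886, 4816]
— Period 2 —
Births: 4757 * 0.601 = 2859 ; 11056 * 0.287 = 3173 ⇒ total 6032
Group 2: 7516 * 0.977 = 7343
Group 3: 7230 * 0.961 = 6948
Group 4: 4757 * 0.978 = 4652
Group 5: 11056 * 0.986 = 10901
Group 6: 1972 * 0.962 = 1897
Group 7: 2886 * 0.969 + 4816 * 0.324 = 2797 + 1560 = 4357
Net migration: Group 4 − 240 → 4412
→ [6032, 7343, 6948, 4412, 10901, 1897, 4357]
— Period 3 —
Births: 6948 * 0.601 = 4176 ; 4412 * 0.287 = 1266 ⇒ total 5442
Group 2: 6032 * 0.977 = 5893
Group 3: 7343 * 0.961 = 7057
Group 4: 6948 * 0.978 = 6795
Group 5: 4412 * 0.986 = 4350
Group 6: 10901 * 0.962 = 10487
Group 7: 1897 * 0.969 + 4357 * 0.324 = 1838 + 1412 = 3250
Net migration: Group 4 − 240 → 6555
→ [5442, 5893, 7057, 6555, 4350, 10487, 3250]
— Period 4 —
Births: 7057 * 0.601 = 4241 ; 6555 * 0.287 = 1881 ⇒ total 6122
Group 2: 5442 * 0.977 = 5317
Group 3: 5893 * 0.961 = 5663
Group 4: 7057 * 0.978 = 6902
Group 5: 6555 * 0.986 = 6463
Group 6: 4350 * 0.962 = 4185
Group 7: 10487 * 0.969 + 3250 * 0.324 = 10162 + 1053 = 11215
Net migration: Group 4 − 240 → 6662
→ [6122, 5317, 5663, 6662, 6463, 4185, 11215]
Scenario B total after 4 periods: 45627
Difference B − A = 45627 − 42861 = 2766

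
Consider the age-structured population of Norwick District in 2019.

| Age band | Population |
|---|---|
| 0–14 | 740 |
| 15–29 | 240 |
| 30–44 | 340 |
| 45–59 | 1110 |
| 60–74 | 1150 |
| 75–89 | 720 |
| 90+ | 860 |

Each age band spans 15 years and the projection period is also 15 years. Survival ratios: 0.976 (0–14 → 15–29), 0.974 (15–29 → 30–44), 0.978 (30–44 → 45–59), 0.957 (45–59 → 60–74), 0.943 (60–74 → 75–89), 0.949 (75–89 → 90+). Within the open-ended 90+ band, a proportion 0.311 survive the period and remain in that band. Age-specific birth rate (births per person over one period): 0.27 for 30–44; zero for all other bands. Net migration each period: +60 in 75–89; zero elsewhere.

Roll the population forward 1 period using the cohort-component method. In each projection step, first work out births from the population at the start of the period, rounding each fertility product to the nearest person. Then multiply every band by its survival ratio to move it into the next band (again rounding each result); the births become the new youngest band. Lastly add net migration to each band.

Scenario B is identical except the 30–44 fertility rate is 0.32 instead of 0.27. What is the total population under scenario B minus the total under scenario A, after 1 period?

17

(Groups numbered youngest = 1 to oldest = 7.)
[period 1]
Births: 340 × 0.27 = 92
Group 2: 740 × 0.976 = 722
Group 3: 240 × 0.974 = 234
Group 4: 340 × 0.978 = 333
Group 5: 1110 × 0.957 = 1062
Group 6: 1150 × 0.943 = 1084
Group 7: 720 × 0.949 + 860 × 0.311 = 683 + 267 = 950
Net migration: Group 6 + 60 → 1144
End of period: [92, 722, 234, 333, 1062, 1144, 950]
Scenario A total after 1 period: 4537
Scenario B projection —
[period 1]
Births: 340 × 0.32 = 109
Group 2: 740 × 0.976 = 722
Group 3: 240 × 0.974 = 234
Group 4: 340 × 0.978 = 333
Group 5: 1110 × 0.957 = 1062
Group 6: 1150 × 0.943 = 1084
Group 7: 720 × 0.949 + 860 × 0.311 = 683 + 267 = 950
Net migration: Group 6 + 60 → 1144
End of period: [109, 722, 234, 333, 1062, 1144, 950]
Scenario B total after 1 period: 4554
Difference B − A = 4554 − 4537 = 17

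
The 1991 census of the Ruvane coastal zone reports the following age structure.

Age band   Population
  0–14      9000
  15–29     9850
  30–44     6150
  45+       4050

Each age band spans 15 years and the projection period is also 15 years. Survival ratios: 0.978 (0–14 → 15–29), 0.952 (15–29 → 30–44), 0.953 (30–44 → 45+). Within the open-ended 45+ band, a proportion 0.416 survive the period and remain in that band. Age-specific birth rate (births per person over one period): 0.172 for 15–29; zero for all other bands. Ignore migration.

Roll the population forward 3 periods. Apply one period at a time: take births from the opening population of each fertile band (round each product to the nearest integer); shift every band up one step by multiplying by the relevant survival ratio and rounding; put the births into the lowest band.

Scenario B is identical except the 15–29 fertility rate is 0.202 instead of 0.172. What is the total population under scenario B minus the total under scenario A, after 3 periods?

[period 1]
Births: 9850 × 0.172 = 1694
15–29: 9000 × 0.978 = 8802
30–44: 9850 × 0.952 = 9377
45+: 6150 × 0.953 + 4050 × 0.416 = 5861 + 1685 = 7546
→ [1694, 8802, 9377, 7546]
[period 2]
Births: 8802 × 0.172 = 1514
15–29: 1694 × 0.978 = 1657
30–44: 8802 × 0.952 = 8380
45+: 9377 × 0.953 + 7546 × 0.416 = 8936 + 3139 = 12075
→ [1514, 1657, 8380, 12075]
[period 3]
Births: 1657 × 0.172 = 285
15–29: 1514 × 0.978 = 1481
30–44: 1657 × 0.952 = 1577
45+: 8380 × 0.953 + 12075 × 0.416 = 7986 + 5023 = 13009
→ [285, 1481, 1577, 13009]
Scenario A total after 3 periods: 16352
Scenario B projection —
[period 1]
Births: 9850 × 0.202 = 1990
15–29: 9000 × 0.978 = 8802
30–44: 9850 × 0.952 = 9377
45+: 6150 × 0.953 + 4050 × 0.416 = 5861 + 1685 = 7546
→ [1990, 8802, 9377, 7546]
[period 2]
Births: 8802 × 0.202 = 1778
15–29: 1990 × 0.978 = 1946
30–44: 8802 × 0.952 = 8380
45+: 9377 × 0.953 + 7546 × 0.416 = 8936 + 3139 = 12075
→ [1778, 1946, 8380, 12075]
[period 3]
Births: 1946 × 0.202 = 393
15–29: 1778 × 0.978 = 1739
30–44: 1946 × 0.952 = 1853
45+: 8380 × 0.953 + 12075 × 0.416 = 7986 + 5023 = 13009
→ [393, 1739, 1853, 13009]
Scenario B total after 3 periods: 16994
Difference B − A = 16994 − 16352 = 642

642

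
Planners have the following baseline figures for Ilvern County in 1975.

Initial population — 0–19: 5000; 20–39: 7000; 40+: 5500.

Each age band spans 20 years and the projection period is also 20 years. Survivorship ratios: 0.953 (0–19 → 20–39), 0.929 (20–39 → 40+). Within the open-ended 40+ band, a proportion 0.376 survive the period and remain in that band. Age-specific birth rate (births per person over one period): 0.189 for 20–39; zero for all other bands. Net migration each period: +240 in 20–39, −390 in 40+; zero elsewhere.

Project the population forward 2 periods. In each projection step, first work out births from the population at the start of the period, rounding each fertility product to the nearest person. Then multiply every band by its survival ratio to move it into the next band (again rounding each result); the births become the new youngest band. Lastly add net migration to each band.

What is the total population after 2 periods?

9783

Call the groups 1 to 3, youngest first.
After projecting period 1:
Births: 7000 × 0.189 = 1323
Group 2: 5000 × 0.953 = 4765
Group 3: 7000 × 0.929 + 5500 × 0.376 = 6503 + 2068 = 8571
Net migration: Group 2 + 240 → 5005; Group 3 − 390 → 8181
End of period: [1323, 5005, 8181]
After projecting period 2:
Births: 5005 × 0.189 = 946
Group 2: 1323 × 0.953 = 1261
Group 3: 5005 × 0.929 + 8181 × 0.376 = 4650 + 3076 = 7726
Net migration: Group 2 + 240 → 1501; Group 3 − 390 → 7336
End of period: [946, 1501, 7336]
Total after period 2: 946 + 1501 + 7336 = 9783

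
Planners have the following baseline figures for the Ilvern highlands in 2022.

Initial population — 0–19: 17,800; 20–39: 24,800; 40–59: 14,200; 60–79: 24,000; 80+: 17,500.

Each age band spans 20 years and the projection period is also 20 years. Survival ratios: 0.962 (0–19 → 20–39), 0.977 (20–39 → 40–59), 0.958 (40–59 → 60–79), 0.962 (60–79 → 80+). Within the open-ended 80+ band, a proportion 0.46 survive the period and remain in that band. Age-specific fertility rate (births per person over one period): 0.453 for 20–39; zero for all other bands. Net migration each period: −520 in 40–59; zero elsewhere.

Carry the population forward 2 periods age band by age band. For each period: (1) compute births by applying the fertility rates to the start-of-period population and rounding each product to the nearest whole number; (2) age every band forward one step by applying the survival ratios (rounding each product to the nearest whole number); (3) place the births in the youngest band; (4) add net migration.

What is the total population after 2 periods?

84898

Numbering the groups 1..5 from youngest to oldest:
— Period 1 —
Births: 24800 * 0.453 = 11234
Group 2: 17800 * 0.962 = 17124
Group 3: 24800 * 0.977 = 24230
Group 4: 14200 * 0.958 = 13604
Group 5: 24000 * 0.962 + 17500 * 0.46 = 23088 + 8050 = 31138
Net migration: Group 3 − 520 → 23710
End of period: [11234, 17124, 23710, 13604, 31138]
— Period 2 —
Births: 17124 * 0.453 = 7757
Group 2: 11234 * 0.962 = 10807
Group 3: 17124 * 0.977 = 16730
Group 4: 23710 * 0.958 = 22714
Group 5: 13604 * 0.962 + 31138 * 0.46 = 13087 + 14323 = 27410
Net migration: Group 3 − 520 → 16210
End of period: [7757, 10807, 16210, 22714, 27410]
Total after period 2: 7757 + 10807 + 16210 + 22714 + 27410 = 84898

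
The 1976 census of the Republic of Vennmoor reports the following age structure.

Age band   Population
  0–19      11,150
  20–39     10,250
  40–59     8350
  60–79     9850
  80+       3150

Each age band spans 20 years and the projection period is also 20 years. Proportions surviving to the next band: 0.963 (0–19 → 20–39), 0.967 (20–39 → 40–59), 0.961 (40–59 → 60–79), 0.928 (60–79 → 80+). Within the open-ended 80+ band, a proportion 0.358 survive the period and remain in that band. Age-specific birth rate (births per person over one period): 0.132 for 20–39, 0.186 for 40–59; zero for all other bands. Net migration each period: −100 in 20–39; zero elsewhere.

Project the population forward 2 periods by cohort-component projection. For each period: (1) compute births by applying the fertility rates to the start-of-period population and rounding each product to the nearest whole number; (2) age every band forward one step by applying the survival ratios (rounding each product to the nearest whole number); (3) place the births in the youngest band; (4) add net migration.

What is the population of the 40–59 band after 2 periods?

10286

[period 1]
Births: 10250 * 0.132 = 1353 ; 8350 * 0.186 = 1553 ⇒ total 2906
20–39: 11150 * 0.963 = 10737
40–59: 10250 * 0.967 = 9912
60–79: 8350 * 0.961 = 8024
80+: 9850 * 0.928 + 3150 * 0.358 = 9141 + 1128 = 10269
Net migration: 20–39 − 100 → 10637
Giving 2906 / 10637 / 9912 / 8024 / 10269.
[period 2]
Births: 10637 * 0.132 = 1404 ; 9912 * 0.186 = 1844 ⇒ total 3248
20–39: 2906 * 0.963 = 2798
40–59: 10637 * 0.967 = 10286
60–79: 9912 * 0.961 = 9525
80+: 8024 * 0.928 + 10269 * 0.358 = 7446 + 3676 = 11122
Net migration: 20–39 − 100 → 2698
Giving 3248 / 2698 / 10286 / 9525 / 11122.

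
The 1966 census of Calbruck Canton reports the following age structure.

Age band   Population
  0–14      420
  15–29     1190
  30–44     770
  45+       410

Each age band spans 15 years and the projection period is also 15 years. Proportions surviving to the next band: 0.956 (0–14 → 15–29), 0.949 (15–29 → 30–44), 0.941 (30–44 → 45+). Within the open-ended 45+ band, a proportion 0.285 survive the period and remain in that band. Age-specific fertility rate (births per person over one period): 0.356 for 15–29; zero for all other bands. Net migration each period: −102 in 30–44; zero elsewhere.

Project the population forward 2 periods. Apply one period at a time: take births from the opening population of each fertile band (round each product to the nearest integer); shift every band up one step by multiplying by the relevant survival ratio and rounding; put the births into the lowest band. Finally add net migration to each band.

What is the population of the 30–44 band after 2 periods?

Numbering the groups 1..4 from youngest to oldest:
Period 1.
Births: 1190 × 0.356 = 424
Group 2: 420 × 0.956 = 402
Group 3: 1190 × 0.949 = 1129
Group 4: 770 × 0.941 + 410 × 0.285 = 725 + 117 = 842
Net migration: Group 3 − 102 → 1027
→ [424, 402, 1027, 842]
Period 2.
Births: 402 × 0.356 = 143
Group 2: 424 × 0.956 = 405
Group 3: 402 × 0.949 = 381
Group 4: 1027 × 0.941 + 842 × 0.285 = 966 + 240 = 1206
Net migration: Group 3 − 102 → 279
→ [143, 405, 279, 1206]

279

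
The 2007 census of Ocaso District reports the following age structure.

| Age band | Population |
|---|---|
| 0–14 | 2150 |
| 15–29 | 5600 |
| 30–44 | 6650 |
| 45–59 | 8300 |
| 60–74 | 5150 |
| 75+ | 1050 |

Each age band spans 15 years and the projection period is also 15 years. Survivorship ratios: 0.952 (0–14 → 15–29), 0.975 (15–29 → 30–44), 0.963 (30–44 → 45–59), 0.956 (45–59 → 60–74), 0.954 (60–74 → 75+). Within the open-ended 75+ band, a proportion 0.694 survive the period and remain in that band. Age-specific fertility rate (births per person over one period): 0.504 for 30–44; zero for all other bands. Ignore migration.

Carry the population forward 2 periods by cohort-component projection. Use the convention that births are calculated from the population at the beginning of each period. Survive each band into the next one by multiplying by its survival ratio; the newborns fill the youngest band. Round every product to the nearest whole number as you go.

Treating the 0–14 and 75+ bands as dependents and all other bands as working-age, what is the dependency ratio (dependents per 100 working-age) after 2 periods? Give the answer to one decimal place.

(Groups numbered youngest = 1 to oldest = 6.)
— Period 1 —
Births: 6650 × 0.504 = 3352
Group 2: 2150 × 0.952 = 2047
Group 3: 5600 × 0.975 = 5460
Group 4: 6650 × 0.963 = 6404
Group 5: 8300 × 0.956 = 7935
Group 6: 5150 × 0.954 + 1050 × 0.694 = 4913 + 729 = 5642
End of period: [3352, 2047, 5460, 6404, 7935, 5642]
— Period 2 —
Births: 5460 × 0.504 = 2752
Group 2: 3352 × 0.952 = 3191
Group 3: 2047 × 0.975 = 1996
Group 4: 5460 × 0.963 = 5258
Group 5: 6404 × 0.956 = 6122
Group 6: 7935 × 0.954 + 5642 × 0.694 = 7570 + 3916 = 11486
End of period: [2752, 3191, 1996, 5258, 6122, 11486]
Dependents (band 0–14 + band 75+) = 2752 + 11486 = 14238; working-age = 16567; ratio = 14238/16567 × 100 = 85.9

85.9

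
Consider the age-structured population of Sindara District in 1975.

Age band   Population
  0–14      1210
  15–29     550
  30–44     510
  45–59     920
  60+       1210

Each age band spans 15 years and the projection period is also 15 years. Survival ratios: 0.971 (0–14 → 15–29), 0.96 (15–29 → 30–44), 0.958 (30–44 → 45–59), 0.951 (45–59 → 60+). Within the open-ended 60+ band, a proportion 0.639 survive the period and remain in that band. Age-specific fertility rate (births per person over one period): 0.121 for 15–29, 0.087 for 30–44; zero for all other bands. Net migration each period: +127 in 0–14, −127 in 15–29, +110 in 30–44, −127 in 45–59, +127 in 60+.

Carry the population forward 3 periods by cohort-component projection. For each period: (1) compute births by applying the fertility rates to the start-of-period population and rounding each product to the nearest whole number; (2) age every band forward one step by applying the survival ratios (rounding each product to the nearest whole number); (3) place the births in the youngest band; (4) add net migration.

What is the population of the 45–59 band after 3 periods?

Period 1:
Births: 550 × 0.121 = 67, 510 × 0.087 = 44 — total 111
15–29: 1210 × 0.971 = 1175
30–44: 550 × 0.96 = 528
45–59: 510 × 0.958 = 489
60+: 920 × 0.951 + 1210 × 0.639 = 875 + 773 = 1648
Net migration: 0–14 + 127 → 238; 15–29 − 127 → 1048; 30–44 + 110 → 638; 45–59 − 127 → 362; 60+ + 127 → 1775
End of period: [238, 1048, 638, 362, 1775]
Period 2:
Births: 1048 × 0.121 = 127, 638 × 0.087 = 56 — total 183
15–29: 238 × 0.971 = 231
30–44: 1048 × 0.96 = 1006
45–59: 638 × 0.958 = 611
60+: 362 × 0.951 + 1775 × 0.639 = 344 + 1134 = 1478
Net migration: 0–14 + 127 → 310; 15–29 − 127 → 104; 30–44 + 110 → 1116; 45–59 − 127 → 484; 60+ + 127 → 1605
End of period: [310, 104, 1116, 484, 1605]
Period 3:
Births: 104 × 0.121 = 13, 1116 × 0.087 = 97 — total 110
15–29: 310 × 0.971 = 301
30–44: 104 × 0.96 = 100
45–59: 1116 × 0.958 = 1069
60+: 484 × 0.951 + 1605 × 0.639 = 460 + 1026 = 1486
Net migration: 0–14 + 127 → 237; 15–29 − 127 → 174; 30–44 + 110 → 210; 45–59 − 127 → 942; 60+ + 127 → 1613
End of period: [237, 174, 210, 942, 1613]

942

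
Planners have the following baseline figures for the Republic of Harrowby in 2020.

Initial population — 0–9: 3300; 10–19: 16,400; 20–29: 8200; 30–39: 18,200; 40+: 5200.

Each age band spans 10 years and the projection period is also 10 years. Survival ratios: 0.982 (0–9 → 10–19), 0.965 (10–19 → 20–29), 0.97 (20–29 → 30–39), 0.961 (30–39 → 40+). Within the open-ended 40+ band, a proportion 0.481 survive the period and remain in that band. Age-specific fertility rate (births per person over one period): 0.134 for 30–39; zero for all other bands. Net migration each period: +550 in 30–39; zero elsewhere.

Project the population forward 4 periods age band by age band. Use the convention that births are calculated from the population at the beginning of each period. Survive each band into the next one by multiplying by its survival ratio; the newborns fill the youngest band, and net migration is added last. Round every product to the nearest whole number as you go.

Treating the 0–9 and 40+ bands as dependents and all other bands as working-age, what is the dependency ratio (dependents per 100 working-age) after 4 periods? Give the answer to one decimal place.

258.0

Period 1:
Births: 18200 * 0.134 = 2439
10–19: 3300 * 0.982 = 3241
20–29: 16400 * 0.965 = 15826
30–39: 8200 * 0.97 = 7954
40+: 18200 * 0.961 + 5200 * 0.481 = 17490 + 2501 = 19991
Net migration: 30–39 + 550 → 8504
End of period: [2439, 3241, 15826, 8504, 19991]
Period 2:
Births: 8504 * 0.134 = 1140
10–19: 2439 * 0.982 = 2395
20–29: 3241 * 0.965 = 3128
30–39: 15826 * 0.97 = 15351
40+: 8504 * 0.961 + 19991 * 0.481 = 8172 + 9616 = 17788
Net migration: 30–39 + 550 → 15901
End of period: [1140, 2395, 3128, 15901, 17788]
Period 3:
Births: 15901 * 0.134 = 2131
10–19: 1140 * 0.982 = 1119
20–29: 2395 * 0.965 = 2311
30–39: 3128 * 0.97 = 3034
40+: 15901 * 0.961 + 17788 * 0.481 = 15281 + 8556 = 23837
Net migration: 30–39 + 550 → 3584
End of period: [2131, 1119, 2311, 3584, 23837]
Period 4:
Births: 3584 * 0.134 = 480
10–19: 2131 * 0.982 = 2093
20–29: 1119 * 0.965 = 1080
30–39: 2311 * 0.97 = 2242
40+: 3584 * 0.961 + 23837 * 0.481 = 3444 + 11466 = 14910
Net migration: 30–39 + 550 → 2792
End of period: [480, 2093, 1080, 2792, 14910]
Dependents (band 0–9 + band 40+) = 480 + 14910 = 15390; working-age = 5965; ratio = 15390/5965 × 100 = 258.0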